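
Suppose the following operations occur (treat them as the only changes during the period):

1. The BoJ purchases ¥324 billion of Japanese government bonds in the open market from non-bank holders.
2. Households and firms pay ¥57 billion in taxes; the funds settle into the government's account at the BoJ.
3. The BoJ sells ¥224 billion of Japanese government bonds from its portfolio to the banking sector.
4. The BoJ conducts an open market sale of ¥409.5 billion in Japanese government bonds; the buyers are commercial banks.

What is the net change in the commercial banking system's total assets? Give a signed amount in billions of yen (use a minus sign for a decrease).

BoJ balance sheet:
  Assets:      Securities −¥309.5B
  Liabilities: Bank reserves −¥366.5B, Government deposits +¥57B
Commercial banking system:
  Assets:      Reserves at CB −¥366.5B, Securities +¥633.5B
  Liabilities: Checkable deposits +¥267B
Change in total bank assets = +¥267 billion.

+¥267 billion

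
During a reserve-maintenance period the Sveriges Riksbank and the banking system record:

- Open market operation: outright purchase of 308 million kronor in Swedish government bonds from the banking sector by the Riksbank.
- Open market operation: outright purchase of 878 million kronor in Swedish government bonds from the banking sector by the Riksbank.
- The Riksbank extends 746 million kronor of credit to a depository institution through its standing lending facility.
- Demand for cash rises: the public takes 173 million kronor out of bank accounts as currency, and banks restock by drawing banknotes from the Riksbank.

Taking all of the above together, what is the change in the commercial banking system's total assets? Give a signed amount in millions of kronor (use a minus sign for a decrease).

+573 million

OMO purchase (from banks) 308 million kronor: just an asset swap on bank balance sheets → 0.
OMO purchase (from banks) 878 million kronor: just an asset swap on bank balance sheets → 0.
Discount-window loan 746 million kronor: bank balance sheets expand → +746M.
Currency withdrawal 173 million kronor: bank balance sheets shrink → −173M.
Net: 0 + 0 + 746 − 173 = +573 million.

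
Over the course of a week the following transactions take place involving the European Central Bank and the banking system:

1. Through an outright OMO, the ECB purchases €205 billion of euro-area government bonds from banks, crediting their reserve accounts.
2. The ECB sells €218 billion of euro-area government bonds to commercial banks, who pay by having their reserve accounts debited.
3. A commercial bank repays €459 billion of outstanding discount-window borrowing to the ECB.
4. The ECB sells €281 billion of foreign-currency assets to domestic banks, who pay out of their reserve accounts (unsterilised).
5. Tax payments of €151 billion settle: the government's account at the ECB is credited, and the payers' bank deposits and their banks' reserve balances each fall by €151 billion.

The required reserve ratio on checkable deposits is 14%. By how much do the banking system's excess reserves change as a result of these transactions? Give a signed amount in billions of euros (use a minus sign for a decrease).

OMO purchase (from banks) €205 billion: reserves +€205B, deposits 0.
OMO sale (to banks) €218 billion: reserves −€218B, deposits 0.
Discount-window repayment €459 billion: reserves −€459B, deposits 0.
FX sale €281 billion: reserves −€281B, deposits 0.
Government account inflow €151 billion: reserves −€151B, deposits −€151B.
Totals: Δreserves = −€904B, Δdeposits = −€151B.
Δrequired reserves = 14% × −€151B = −€21.14B.
Δexcess reserves = Δreserves − Δrequired = −€904B − (−€21.14B) = -€882.86 billion.

-€882.86 billion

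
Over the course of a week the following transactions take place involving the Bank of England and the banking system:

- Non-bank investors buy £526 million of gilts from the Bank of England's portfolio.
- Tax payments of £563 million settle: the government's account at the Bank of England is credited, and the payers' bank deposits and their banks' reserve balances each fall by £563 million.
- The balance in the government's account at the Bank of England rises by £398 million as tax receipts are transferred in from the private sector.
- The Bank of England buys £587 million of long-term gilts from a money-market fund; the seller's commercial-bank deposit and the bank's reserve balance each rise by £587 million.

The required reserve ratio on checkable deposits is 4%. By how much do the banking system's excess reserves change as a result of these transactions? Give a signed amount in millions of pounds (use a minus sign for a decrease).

Asset sale (to non-banks) £526 million: reserves −£526M, deposits −£526M.
Government account inflow £563 million: reserves −£563M, deposits −£563M.
Government account inflow £398 million: reserves −£398M, deposits −£398M.
Asset purchase (from non-banks) £587 million: reserves +£587M, deposits +£587M.
Totals: Δreserves = −£900M, Δdeposits = −£900M.
Δrequired reserves = 4% × −£900M = −£36M.
Δexcess reserves = Δreserves − Δrequired = −£900M − (−£36M) = -£864 million.

-£864 million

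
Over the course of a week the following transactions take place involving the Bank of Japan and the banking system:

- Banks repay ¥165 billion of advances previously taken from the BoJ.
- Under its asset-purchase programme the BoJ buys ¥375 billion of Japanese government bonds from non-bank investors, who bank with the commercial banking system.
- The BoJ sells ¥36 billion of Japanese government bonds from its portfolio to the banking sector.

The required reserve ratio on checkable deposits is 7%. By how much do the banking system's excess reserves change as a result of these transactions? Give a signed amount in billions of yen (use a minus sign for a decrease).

Discount-window repayment ¥165 billion: reserves −¥165B, deposits 0.
Asset purchase (from non-banks) ¥375 billion: reserves +¥375B, deposits +¥375B.
OMO sale (to banks) ¥36 billion: reserves −¥36B, deposits 0.
Totals: Δreserves = +¥174B, Δdeposits = +¥375B.
Δrequired reserves = 7% × +¥375B = +¥26.25B.
Δexcess reserves = Δreserves − Δrequired = +¥174B − (+¥26.25B) = +¥147.75 billion.

+¥147.75 billion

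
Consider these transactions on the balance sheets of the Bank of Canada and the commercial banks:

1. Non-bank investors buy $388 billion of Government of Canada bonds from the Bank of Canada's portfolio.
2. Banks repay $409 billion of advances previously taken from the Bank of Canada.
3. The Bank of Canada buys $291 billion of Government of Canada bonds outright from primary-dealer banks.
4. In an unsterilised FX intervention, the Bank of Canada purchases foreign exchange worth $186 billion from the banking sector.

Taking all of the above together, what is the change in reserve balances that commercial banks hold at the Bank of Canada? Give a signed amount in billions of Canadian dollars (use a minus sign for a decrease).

Bank of Canada balance sheet:
  Assets:      Securities −$97B, Loans to banks −$409B, Foreign assets +$186B
  Liabilities: Bank reserves −$320B
So the change in reserve balances that commercial banks hold at the Bank of Canada is -$320 billion.

-$320 billion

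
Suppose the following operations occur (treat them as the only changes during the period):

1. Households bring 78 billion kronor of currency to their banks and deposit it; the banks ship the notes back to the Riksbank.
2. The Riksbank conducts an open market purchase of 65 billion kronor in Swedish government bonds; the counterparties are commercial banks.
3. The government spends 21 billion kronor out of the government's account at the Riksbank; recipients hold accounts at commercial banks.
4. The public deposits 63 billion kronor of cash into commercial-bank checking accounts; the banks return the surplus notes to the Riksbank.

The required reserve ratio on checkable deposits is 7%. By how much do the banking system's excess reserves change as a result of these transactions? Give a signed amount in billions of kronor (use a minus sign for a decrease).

+215.66 billion

Currency deposit 78 billion kronor: reserves +78B, deposits +78B.
OMO purchase (from banks) 65 billion kronor: reserves +65B, deposits 0.
Government spending 21 billion kronor: reserves +21B, deposits +21B.
Currency deposit 63 billion kronor: reserves +63B, deposits +63B.
Totals: Δreserves = +227B, Δdeposits = +162B.
Δrequired reserves = 7% × +162B = +11.34B.
Δexcess reserves = Δreserves − Δrequired = +227B − (+11.34B) = +215.66 billion.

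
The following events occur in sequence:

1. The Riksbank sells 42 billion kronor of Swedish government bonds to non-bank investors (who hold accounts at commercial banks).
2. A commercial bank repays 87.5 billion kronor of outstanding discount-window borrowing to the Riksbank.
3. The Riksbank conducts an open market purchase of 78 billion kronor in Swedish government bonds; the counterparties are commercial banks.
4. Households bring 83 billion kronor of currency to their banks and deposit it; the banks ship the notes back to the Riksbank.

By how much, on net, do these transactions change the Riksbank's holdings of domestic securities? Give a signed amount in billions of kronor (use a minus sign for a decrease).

+36 billion

Riksbank balance sheet:
  Assets:      Securities +36B, Loans to banks −87.5B
  Liabilities: Bank reserves +31.5B, Currency in circulation −83B
So the change in the Riksbank's holdings of domestic securities is +36 billion.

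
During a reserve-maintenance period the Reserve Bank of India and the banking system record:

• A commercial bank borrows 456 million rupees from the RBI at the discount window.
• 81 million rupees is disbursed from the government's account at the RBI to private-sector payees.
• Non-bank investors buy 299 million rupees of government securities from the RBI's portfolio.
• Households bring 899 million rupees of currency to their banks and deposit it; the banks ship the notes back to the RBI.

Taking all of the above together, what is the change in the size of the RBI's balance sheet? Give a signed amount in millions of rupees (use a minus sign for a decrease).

+157 million

RBI balance sheet:
  Assets:      Securities −299M, Loans to banks +456M
  Liabilities: Bank reserves +1137M, Currency in circulation −899M, Government deposits −81M
Change in total RBI assets = +157 million.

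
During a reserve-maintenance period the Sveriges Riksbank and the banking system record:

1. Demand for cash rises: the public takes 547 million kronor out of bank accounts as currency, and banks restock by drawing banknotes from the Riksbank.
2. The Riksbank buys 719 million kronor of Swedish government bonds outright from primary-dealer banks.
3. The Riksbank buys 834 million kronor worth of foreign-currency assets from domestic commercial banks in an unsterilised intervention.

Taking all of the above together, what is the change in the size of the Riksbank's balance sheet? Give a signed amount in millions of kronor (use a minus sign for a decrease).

+1553 million

Riksbank balance sheet:
  Assets:      Securities +719M, Foreign assets +834M
  Liabilities: Bank reserves +1006M, Currency in circulation +547M
Commercial banking system:
  Assets:      Reserves at CB +1006M, Securities −719M, Foreign assets −834M
  Liabilities: Checkable deposits −547M
Change in total Riksbank assets = +1553 million.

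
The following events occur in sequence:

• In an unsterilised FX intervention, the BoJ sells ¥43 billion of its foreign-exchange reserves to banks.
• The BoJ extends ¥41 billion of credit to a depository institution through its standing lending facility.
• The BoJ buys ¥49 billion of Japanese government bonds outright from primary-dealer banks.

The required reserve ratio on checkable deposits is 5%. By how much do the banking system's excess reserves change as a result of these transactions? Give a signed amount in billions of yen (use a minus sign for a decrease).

FX sale ¥43 billion: reserves −¥43B, deposits 0.
Discount-window loan ¥41 billion: reserves +¥41B, deposits 0.
OMO purchase (from banks) ¥49 billion: reserves +¥49B, deposits 0.
Totals: Δreserves = +¥47B, Δdeposits = 0.
Δrequired reserves = 5% × 0 = 0.
Δexcess reserves = Δreserves − Δrequired = +¥47B − (0) = +¥47 billion.

+¥47 billion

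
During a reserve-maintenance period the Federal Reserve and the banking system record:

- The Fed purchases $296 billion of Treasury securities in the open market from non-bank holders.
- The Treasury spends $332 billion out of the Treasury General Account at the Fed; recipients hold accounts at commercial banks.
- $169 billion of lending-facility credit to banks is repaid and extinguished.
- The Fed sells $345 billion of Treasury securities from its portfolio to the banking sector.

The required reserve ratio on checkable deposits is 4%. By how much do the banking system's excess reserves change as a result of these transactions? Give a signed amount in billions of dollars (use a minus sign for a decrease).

+$88.88 billion

Asset purchase (from non-banks) $296 billion: reserves +$296B, deposits +$296B.
Government spending $332 billion: reserves +$332B, deposits +$332B.
Discount-window repayment $169 billion: reserves −$169B, deposits 0.
OMO sale (to banks) $345 billion: reserves −$345B, deposits 0.
Totals: Δreserves = +$114B, Δdeposits = +$628B.
Δrequired reserves = 4% × +$628B = +$25.12B.
Δexcess reserves = Δreserves − Δrequired = +$114B − (+$25.12B) = +$88.88 billion.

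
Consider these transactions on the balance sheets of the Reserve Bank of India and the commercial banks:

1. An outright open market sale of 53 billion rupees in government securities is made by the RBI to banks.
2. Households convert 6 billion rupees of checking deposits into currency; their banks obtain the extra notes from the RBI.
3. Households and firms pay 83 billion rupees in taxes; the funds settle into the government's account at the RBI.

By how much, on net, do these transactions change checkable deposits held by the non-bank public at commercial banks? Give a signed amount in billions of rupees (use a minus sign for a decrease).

OMO sale (to banks) 53 billion rupees: the counterparty is a bank, so public deposits are unchanged → 0.
Currency withdrawal 6 billion rupees: non-bank counterparties' bank balances fall → −6B.
Government account inflow 83 billion rupees: non-bank counterparties' bank balances fall → −83B.
Net: 0 − 6 − 83 = -89 billion.

-89 billion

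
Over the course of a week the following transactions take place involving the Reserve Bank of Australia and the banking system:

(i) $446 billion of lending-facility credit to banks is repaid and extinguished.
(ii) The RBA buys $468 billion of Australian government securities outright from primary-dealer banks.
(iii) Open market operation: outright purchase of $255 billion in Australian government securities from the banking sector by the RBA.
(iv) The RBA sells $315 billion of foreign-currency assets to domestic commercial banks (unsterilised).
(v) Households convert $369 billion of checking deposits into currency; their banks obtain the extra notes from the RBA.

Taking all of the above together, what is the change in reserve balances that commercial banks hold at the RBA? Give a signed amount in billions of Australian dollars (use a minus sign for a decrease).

Discount-window repayment $446 billion: repayment is debited from reserves → −$446B.
OMO purchase (from banks) $468 billion: the RBA pays by crediting reserve accounts → +$468B.
OMO purchase (from banks) $255 billion: the RBA pays by crediting reserve accounts → +$255B.
FX sale $315 billion: the buying banks pay out of their reserve balances → −$315B.
Currency withdrawal $369 billion: banks swap reserves for currency → −$369B.
Net: −446 + 468 + 255 − 315 − 369 = -$407 billion.

-$407 billion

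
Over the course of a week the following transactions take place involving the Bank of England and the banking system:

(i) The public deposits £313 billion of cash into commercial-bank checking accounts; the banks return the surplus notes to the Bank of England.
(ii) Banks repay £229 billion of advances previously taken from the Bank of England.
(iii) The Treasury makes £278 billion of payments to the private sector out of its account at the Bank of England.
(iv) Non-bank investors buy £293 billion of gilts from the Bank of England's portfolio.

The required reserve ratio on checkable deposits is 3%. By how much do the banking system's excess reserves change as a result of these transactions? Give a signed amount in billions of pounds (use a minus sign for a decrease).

+£60.06 billion

Currency deposit £313 billion: reserves +£313B, deposits +£313B.
Discount-window repayment £229 billion: reserves −£229B, deposits 0.
Government spending £278 billion: reserves +£278B, deposits +£278B.
Asset sale (to non-banks) £293 billion: reserves −£293B, deposits −£293B.
Totals: Δreserves = +£69B, Δdeposits = +£298B.
Δrequired reserves = 3% × +£298B = +£8.94B.
Δexcess reserves = Δreserves − Δrequired = +£69B − (+£8.94B) = +£60.06 billion.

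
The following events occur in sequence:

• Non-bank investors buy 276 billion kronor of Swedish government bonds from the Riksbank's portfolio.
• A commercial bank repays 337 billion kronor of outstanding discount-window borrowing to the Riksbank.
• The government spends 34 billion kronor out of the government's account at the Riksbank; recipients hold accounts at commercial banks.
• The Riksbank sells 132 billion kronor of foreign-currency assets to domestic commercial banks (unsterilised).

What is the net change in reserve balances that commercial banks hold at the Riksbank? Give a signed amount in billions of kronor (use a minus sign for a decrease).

Asset sale (to non-banks) 276 billion kronor: the non-bank buyers' banks settle from reserves → −276B.
Discount-window repayment 337 billion kronor: repayment is debited from reserves → −337B.
Government spending 34 billion kronor: government payments flow into bank reserve accounts → +34B.
FX sale 132 billion kronor: the buying banks pay out of their reserve balances → −132B.
Net: −276 − 337 + 34 − 132 = -711 billion.

-711 billion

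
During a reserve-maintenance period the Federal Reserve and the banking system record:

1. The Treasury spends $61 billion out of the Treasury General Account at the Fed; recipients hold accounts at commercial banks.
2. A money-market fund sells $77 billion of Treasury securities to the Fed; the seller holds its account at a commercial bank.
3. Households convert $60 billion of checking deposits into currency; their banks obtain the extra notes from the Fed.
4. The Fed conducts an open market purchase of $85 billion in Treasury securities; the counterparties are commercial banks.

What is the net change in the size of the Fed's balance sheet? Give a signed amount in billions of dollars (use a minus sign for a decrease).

Government spending $61 billion: only the composition of liabilities changes → 0.
Asset purchase (from non-banks) $77 billion: a Fed asset is acquired → +$77B.
Currency withdrawal $60 billion: only the composition of liabilities changes → 0.
OMO purchase (from banks) $85 billion: a Fed asset is acquired → +$85B.
Net: 0 + 77 + 0 + 85 = +$162 billion.

+$162 billion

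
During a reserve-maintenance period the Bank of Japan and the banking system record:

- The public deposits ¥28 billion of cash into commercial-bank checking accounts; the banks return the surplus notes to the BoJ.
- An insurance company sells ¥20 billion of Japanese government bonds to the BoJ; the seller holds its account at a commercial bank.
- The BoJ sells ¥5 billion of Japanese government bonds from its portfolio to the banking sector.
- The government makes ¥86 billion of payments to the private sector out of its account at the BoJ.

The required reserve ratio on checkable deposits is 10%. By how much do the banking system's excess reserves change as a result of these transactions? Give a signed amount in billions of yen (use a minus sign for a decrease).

+¥115.6 billion

Currency deposit ¥28 billion: reserves +¥28B, deposits +¥28B.
Asset purchase (from non-banks) ¥20 billion: reserves +¥20B, deposits +¥20B.
OMO sale (to banks) ¥5 billion: reserves −¥5B, deposits 0.
Government spending ¥86 billion: reserves +¥86B, deposits +¥86B.
Totals: Δreserves = +¥129B, Δdeposits = +¥134B.
Δrequired reserves = 10% × +¥134B = +¥13.4B.
Δexcess reserves = Δreserves − Δrequired = +¥129B − (+¥13.4B) = +¥115.6 billion.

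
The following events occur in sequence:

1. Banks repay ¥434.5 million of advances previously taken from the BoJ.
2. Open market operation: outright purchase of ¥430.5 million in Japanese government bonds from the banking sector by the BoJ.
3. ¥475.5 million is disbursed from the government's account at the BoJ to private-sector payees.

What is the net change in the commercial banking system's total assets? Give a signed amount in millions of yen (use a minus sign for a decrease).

BoJ balance sheet:
  Assets:      Securities +¥430.5M, Loans to banks −¥434.5M
  Liabilities: Bank reserves +¥471.5M, Government deposits −¥475.5M
Commercial banking system:
  Assets:      Reserves at CB +¥471.5M, Securities −¥430.5M
  Liabilities: Checkable deposits +¥475.5M, Borrowings from CB −¥434.5M
Change in total bank assets = +¥41 million.

+¥41 million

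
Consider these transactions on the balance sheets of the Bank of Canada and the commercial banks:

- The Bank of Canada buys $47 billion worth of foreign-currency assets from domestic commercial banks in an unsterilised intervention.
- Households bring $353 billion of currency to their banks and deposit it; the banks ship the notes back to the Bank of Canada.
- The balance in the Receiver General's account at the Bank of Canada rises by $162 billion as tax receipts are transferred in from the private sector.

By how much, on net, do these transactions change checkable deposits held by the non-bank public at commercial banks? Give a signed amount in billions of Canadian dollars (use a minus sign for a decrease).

+$191 billion

FX purchase $47 billion: the counterparty is a bank, so public deposits are unchanged → 0.
Currency deposit $353 billion: non-bank counterparties' bank balances rise → +$353B.
Government account inflow $162 billion: non-bank counterparties' bank balances fall → −$162B.
Net: 0 + 353 − 162 = +$191 billion.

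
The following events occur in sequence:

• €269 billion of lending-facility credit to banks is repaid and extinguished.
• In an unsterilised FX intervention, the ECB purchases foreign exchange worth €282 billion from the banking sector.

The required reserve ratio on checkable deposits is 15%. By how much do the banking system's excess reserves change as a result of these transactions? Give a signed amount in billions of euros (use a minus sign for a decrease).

Discount-window repayment €269 billion: reserves −€269B, deposits 0.
FX purchase €282 billion: reserves +€282B, deposits 0.
Totals: Δreserves = +€13B, Δdeposits = 0.
Δrequired reserves = 15% × 0 = 0.
Δexcess reserves = Δreserves − Δrequired = +€13B − (0) = +€13 billion.

+€13 billion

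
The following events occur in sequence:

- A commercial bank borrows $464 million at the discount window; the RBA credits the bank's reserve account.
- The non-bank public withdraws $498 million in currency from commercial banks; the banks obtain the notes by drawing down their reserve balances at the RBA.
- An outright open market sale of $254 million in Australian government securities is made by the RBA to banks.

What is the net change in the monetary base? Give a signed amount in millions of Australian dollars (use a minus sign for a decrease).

+$210 million

RBA balance sheet:
  Assets:      Securities −$254M, Loans to banks +$464M
  Liabilities: Bank reserves −$288M, Currency in circulation +$498M
Commercial banking system:
  Assets:      Reserves at CB −$288M, Securities +$254M
  Liabilities: Checkable deposits −$498M, Borrowings from CB +$464M
Monetary base = currency + reserves: +$498M + (−$288M) = +$210 million.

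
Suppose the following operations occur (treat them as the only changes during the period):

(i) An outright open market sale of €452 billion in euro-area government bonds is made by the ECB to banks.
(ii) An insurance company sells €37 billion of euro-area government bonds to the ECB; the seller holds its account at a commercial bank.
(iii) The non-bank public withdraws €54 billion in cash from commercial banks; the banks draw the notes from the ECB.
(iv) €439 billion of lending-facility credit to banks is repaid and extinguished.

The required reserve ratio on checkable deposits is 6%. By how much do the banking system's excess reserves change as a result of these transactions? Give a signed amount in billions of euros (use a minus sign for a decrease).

OMO sale (to banks) €452 billion: reserves −€452B, deposits 0.
Asset purchase (from non-banks) €37 billion: reserves +€37B, deposits +€37B.
Currency withdrawal €54 billion: reserves −€54B, deposits −€54B.
Discount-window repayment €439 billion: reserves −€439B, deposits 0.
Totals: Δreserves = −€908B, Δdeposits = −€17B.
Δrequired reserves = 6% × −€17B = −€1.02B.
Δexcess reserves = Δreserves − Δrequired = −€908B − (−€1.02B) = -€906.98 billion.

-€906.98 billion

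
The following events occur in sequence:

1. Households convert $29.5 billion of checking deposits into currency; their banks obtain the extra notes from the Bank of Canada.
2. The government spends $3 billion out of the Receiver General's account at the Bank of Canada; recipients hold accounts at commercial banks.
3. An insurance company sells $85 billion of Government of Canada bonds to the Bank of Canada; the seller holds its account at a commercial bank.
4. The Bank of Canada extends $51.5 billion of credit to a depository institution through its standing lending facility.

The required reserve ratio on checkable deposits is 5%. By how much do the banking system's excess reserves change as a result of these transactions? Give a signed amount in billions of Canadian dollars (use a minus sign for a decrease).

Currency withdrawal $29.5 billion: reserves −$29.5B, deposits −$29.5B.
Government spending $3 billion: reserves +$3B, deposits +$3B.
Asset purchase (from non-banks) $85 billion: reserves +$85B, deposits +$85B.
Discount-window loan $51.5 billion: reserves +$51.5B, deposits 0.
Totals: Δreserves = +$110B, Δdeposits = +$58.5B.
Δrequired reserves = 5% × +$58.5B = +$2.925B.
Δexcess reserves = Δreserves − Δrequired = +$110B − (+$2.925B) = +$107.075 billion.

+$107.075 billion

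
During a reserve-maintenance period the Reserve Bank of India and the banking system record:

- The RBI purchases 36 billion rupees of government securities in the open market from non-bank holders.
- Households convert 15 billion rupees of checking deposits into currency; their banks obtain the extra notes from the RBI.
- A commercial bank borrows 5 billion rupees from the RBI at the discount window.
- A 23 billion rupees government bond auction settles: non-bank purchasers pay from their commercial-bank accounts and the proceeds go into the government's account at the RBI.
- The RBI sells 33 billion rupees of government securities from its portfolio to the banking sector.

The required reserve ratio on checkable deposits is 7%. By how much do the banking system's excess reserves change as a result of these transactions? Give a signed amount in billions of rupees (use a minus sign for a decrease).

-29.86 billion

Asset purchase (from non-banks) 36 billion rupees: reserves +36B, deposits +36B.
Currency withdrawal 15 billion rupees: reserves −15B, deposits −15B.
Discount-window loan 5 billion rupees: reserves +5B, deposits 0.
Government account inflow 23 billion rupees: reserves −23B, deposits −23B.
OMO sale (to banks) 33 billion rupees: reserves −33B, deposits 0.
Totals: Δreserves = −30B, Δdeposits = −2B.
Δrequired reserves = 7% × −2B = −0.14B.
Δexcess reserves = Δreserves − Δrequired = −30B − (−0.14B) = -29.86 billion.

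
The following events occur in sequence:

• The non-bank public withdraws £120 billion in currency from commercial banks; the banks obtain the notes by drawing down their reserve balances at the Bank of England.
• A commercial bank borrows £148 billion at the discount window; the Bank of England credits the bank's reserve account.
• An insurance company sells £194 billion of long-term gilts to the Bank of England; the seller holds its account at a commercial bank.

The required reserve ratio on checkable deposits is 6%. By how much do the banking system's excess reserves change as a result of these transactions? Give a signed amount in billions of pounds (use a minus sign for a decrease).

+£217.56 billion

Currency withdrawal £120 billion: reserves −£120B, deposits −£120B.
Discount-window loan £148 billion: reserves +£148B, deposits 0.
Asset purchase (from non-banks) £194 billion: reserves +£194B, deposits +£194B.
Totals: Δreserves = +£222B, Δdeposits = +£74B.
Δrequired reserves = 6% × +£74B = +£4.44B.
Δexcess reserves = Δreserves − Δrequired = +£222B − (+£4.44B) = +£217.56 billion.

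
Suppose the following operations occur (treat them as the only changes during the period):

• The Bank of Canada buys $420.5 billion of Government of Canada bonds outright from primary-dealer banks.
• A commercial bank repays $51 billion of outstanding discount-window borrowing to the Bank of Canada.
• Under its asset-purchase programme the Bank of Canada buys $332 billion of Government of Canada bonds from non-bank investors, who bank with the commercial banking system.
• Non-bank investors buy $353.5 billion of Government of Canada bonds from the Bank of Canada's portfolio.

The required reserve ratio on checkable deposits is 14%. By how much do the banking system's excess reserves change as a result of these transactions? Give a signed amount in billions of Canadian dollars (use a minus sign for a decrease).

+$351.01 billion

OMO purchase (from banks) $420.5 billion: reserves +$420.5B, deposits 0.
Discount-window repayment $51 billion: reserves −$51B, deposits 0.
Asset purchase (from non-banks) $332 billion: reserves +$332B, deposits +$332B.
Asset sale (to non-banks) $353.5 billion: reserves −$353.5B, deposits −$353.5B.
Totals: Δreserves = +$348B, Δdeposits = −$21.5B.
Δrequired reserves = 14% × −$21.5B = −$3.01B.
Δexcess reserves = Δreserves − Δrequired = +$348B − (−$3.01B) = +$351.01 billion.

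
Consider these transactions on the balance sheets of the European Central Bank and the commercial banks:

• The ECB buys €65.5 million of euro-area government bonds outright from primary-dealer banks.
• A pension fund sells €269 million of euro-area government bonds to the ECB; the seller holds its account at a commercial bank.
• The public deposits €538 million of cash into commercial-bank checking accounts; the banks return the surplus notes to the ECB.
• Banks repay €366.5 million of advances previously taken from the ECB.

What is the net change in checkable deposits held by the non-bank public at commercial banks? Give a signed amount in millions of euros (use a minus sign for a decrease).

OMO purchase (from banks) €65.5 million: the counterparty is a bank, so public deposits are unchanged → 0.
Asset purchase (from non-banks) €269 million: non-bank counterparties' bank balances rise → +€269M.
Currency deposit €538 million: non-bank counterparties' bank balances rise → +€538M.
Discount-window repayment €366.5 million: the counterparty is a bank, so public deposits are unchanged → 0.
Net: 0 + 269 + 538 + 0 = +€807 million.

+€807 million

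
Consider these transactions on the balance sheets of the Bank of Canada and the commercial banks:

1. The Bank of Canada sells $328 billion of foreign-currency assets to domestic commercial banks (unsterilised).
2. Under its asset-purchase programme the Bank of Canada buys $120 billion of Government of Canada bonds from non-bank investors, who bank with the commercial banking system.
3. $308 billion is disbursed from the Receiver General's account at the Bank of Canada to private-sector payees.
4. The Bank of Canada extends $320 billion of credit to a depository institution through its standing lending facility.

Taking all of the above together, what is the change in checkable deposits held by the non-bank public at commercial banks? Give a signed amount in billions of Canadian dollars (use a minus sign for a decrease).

Bank of Canada balance sheet:
  Assets:      Securities +$120B, Loans to banks +$320B, Foreign assets −$328B
  Liabilities: Bank reserves +$420B, Government deposits −$308B
Commercial banking system:
  Assets:      Reserves at CB +$420B, Foreign assets +$328B
  Liabilities: Checkable deposits +$428B, Borrowings from CB +$320B
So the change in checkable deposits held by the non-bank public at commercial banks is +$428 billion.

+$428 billion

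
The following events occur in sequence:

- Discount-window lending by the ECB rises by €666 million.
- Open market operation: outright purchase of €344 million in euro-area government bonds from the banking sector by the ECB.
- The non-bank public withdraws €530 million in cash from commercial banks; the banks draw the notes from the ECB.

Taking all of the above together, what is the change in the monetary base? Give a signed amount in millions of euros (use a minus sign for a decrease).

Discount-window loan €666 million: ECB balance sheet expands → +€666M.
OMO purchase (from banks) €344 million: ECB balance sheet expands → +€344M.
Currency withdrawal €530 million: just a shift between currency and reserves — both are base money → 0.
Net: 666 + 344 + 0 = +€1010 million.

+€1010 million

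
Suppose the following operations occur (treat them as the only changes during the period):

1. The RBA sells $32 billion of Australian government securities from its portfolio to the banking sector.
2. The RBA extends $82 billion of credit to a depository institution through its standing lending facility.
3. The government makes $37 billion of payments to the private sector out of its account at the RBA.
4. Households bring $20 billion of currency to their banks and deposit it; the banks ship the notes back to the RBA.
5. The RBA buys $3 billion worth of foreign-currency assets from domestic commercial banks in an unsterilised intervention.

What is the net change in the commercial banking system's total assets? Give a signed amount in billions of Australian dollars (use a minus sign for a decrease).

+$139 billion

RBA balance sheet:
  Assets:      Securities −$32B, Loans to banks +$82B, Foreign assets +$3B
  Liabilities: Bank reserves +$110B, Currency in circulation −$20B, Government deposits −$37B
Commercial banking system:
  Assets:      Reserves at CB +$110B, Securities +$32B, Foreign assets −$3B
  Liabilities: Checkable deposits +$57B, Borrowings from CB +$82B
Change in total bank assets = +$139 billion.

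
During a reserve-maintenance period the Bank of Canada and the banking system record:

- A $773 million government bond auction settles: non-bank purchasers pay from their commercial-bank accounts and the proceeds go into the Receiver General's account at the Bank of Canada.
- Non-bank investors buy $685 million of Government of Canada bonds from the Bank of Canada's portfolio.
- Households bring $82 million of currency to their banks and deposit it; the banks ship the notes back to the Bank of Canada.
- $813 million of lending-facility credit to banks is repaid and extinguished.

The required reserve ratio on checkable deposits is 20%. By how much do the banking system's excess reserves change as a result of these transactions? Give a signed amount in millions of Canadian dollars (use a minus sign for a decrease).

-$1913.8 million

Government account inflow $773 million: reserves −$773M, deposits −$773M.
Asset sale (to non-banks) $685 million: reserves −$685M, deposits −$685M.
Currency deposit $82 million: reserves +$82M, deposits +$82M.
Discount-window repayment $813 million: reserves −$813M, deposits 0.
Totals: Δreserves = −$2189M, Δdeposits = −$1376M.
Δrequired reserves = 20% × −$1376M = −$275.2M.
Δexcess reserves = Δreserves − Δrequired = −$2189M − (−$275.2M) = -$1913.8 million.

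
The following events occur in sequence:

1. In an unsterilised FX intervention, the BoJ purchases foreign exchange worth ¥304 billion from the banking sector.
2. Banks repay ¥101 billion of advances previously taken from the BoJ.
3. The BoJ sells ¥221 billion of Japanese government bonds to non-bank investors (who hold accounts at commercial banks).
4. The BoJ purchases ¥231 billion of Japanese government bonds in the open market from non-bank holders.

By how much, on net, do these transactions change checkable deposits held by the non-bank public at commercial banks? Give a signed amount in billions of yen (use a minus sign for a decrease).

BoJ balance sheet:
  Assets:      Securities +¥10B, Loans to banks −¥101B, Foreign assets +¥304B
  Liabilities: Bank reserves +¥213B
Commercial banking system:
  Assets:      Reserves at CB +¥213B, Foreign assets −¥304B
  Liabilities: Checkable deposits +¥10B, Borrowings from CB −¥101B
So the change in checkable deposits held by the non-bank public at commercial banks is +¥10 billion.

+¥10 billion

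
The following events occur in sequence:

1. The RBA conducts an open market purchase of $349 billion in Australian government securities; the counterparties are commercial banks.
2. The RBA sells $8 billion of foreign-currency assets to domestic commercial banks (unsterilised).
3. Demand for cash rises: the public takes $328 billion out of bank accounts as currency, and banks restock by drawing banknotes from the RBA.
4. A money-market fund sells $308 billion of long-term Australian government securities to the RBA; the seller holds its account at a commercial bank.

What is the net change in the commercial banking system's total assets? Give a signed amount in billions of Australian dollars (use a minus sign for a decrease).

-$20 billion

OMO purchase (from banks) $349 billion: just an asset swap on bank balance sheets → 0.
FX sale $8 billion: just an asset swap on bank balance sheets → 0.
Currency withdrawal $328 billion: bank balance sheets shrink → −$328B.
Asset purchase (from non-banks) $308 billion: bank balance sheets expand → +$308B.
Net: 0 + 0 − 328 + 308 = -$20 billion.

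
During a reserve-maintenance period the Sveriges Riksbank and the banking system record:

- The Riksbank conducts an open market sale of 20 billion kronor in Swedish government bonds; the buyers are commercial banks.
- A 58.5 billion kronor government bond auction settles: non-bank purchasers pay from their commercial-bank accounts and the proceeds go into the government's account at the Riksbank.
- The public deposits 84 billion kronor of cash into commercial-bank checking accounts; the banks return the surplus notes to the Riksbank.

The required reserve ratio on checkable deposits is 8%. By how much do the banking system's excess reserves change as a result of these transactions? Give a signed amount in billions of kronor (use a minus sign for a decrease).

OMO sale (to banks) 20 billion kronor: reserves −20B, deposits 0.
Government account inflow 58.5 billion kronor: reserves −58.5B, deposits −58.5B.
Currency deposit 84 billion kronor: reserves +84B, deposits +84B.
Totals: Δreserves = +5.5B, Δdeposits = +25.5B.
Δrequired reserves = 8% × +25.5B = +2.04B.
Δexcess reserves = Δreserves − Δrequired = +5.5B − (+2.04B) = +3.46 billion.

+3.46 billion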